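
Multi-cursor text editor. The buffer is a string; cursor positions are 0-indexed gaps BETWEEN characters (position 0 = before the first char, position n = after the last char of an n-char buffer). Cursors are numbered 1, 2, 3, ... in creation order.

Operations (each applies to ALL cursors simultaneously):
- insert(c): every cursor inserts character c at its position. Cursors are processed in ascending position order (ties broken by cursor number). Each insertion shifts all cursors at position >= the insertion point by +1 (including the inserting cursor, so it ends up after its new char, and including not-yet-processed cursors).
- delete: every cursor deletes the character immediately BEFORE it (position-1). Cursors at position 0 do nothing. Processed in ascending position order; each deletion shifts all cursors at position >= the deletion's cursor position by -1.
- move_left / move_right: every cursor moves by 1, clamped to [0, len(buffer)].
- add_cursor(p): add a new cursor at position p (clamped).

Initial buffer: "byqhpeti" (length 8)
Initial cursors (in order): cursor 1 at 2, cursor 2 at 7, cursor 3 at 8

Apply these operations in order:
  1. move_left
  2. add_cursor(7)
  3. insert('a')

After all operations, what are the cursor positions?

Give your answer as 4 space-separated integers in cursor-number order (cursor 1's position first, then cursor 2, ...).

Answer: 2 8 11 11

Derivation:
After op 1 (move_left): buffer="byqhpeti" (len 8), cursors c1@1 c2@6 c3@7, authorship ........
After op 2 (add_cursor(7)): buffer="byqhpeti" (len 8), cursors c1@1 c2@6 c3@7 c4@7, authorship ........
After op 3 (insert('a')): buffer="bayqhpeataai" (len 12), cursors c1@2 c2@8 c3@11 c4@11, authorship .1.....2.34.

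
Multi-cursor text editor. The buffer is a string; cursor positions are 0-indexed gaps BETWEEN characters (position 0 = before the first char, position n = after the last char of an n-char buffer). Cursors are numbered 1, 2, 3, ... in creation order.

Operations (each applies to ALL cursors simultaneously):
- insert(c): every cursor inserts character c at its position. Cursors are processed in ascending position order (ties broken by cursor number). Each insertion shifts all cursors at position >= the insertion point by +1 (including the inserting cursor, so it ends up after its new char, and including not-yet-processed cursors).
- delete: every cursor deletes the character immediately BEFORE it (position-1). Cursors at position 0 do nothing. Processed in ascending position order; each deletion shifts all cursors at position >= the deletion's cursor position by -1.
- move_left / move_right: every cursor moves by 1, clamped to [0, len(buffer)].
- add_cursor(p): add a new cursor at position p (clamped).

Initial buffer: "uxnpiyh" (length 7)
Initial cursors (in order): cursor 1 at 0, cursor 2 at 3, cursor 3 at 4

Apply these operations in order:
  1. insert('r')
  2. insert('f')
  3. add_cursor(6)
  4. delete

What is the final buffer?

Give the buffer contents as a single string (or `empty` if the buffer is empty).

After op 1 (insert('r')): buffer="ruxnrpriyh" (len 10), cursors c1@1 c2@5 c3@7, authorship 1...2.3...
After op 2 (insert('f')): buffer="rfuxnrfprfiyh" (len 13), cursors c1@2 c2@7 c3@10, authorship 11...22.33...
After op 3 (add_cursor(6)): buffer="rfuxnrfprfiyh" (len 13), cursors c1@2 c4@6 c2@7 c3@10, authorship 11...22.33...
After op 4 (delete): buffer="ruxnpriyh" (len 9), cursors c1@1 c2@4 c4@4 c3@6, authorship 1....3...

Answer: ruxnpriyh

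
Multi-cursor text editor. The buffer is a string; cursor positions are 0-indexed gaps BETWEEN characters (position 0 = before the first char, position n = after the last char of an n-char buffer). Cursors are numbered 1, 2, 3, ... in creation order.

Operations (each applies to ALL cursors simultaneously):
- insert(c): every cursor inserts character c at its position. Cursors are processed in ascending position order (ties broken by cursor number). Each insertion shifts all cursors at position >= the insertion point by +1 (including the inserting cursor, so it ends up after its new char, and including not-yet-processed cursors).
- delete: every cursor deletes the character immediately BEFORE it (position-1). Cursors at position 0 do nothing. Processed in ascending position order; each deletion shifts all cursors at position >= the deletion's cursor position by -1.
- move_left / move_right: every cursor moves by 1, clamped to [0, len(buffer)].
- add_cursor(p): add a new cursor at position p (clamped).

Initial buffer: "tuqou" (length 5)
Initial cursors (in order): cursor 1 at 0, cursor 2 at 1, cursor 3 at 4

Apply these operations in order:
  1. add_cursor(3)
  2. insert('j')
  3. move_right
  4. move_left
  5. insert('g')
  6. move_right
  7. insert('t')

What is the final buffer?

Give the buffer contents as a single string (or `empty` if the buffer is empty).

Answer: jgttjgutqjgotjgut

Derivation:
After op 1 (add_cursor(3)): buffer="tuqou" (len 5), cursors c1@0 c2@1 c4@3 c3@4, authorship .....
After op 2 (insert('j')): buffer="jtjuqjoju" (len 9), cursors c1@1 c2@3 c4@6 c3@8, authorship 1.2..4.3.
After op 3 (move_right): buffer="jtjuqjoju" (len 9), cursors c1@2 c2@4 c4@7 c3@9, authorship 1.2..4.3.
After op 4 (move_left): buffer="jtjuqjoju" (len 9), cursors c1@1 c2@3 c4@6 c3@8, authorship 1.2..4.3.
After op 5 (insert('g')): buffer="jgtjguqjgojgu" (len 13), cursors c1@2 c2@5 c4@9 c3@12, authorship 11.22..44.33.
After op 6 (move_right): buffer="jgtjguqjgojgu" (len 13), cursors c1@3 c2@6 c4@10 c3@13, authorship 11.22..44.33.
After op 7 (insert('t')): buffer="jgttjgutqjgotjgut" (len 17), cursors c1@4 c2@8 c4@13 c3@17, authorship 11.122.2.44.433.3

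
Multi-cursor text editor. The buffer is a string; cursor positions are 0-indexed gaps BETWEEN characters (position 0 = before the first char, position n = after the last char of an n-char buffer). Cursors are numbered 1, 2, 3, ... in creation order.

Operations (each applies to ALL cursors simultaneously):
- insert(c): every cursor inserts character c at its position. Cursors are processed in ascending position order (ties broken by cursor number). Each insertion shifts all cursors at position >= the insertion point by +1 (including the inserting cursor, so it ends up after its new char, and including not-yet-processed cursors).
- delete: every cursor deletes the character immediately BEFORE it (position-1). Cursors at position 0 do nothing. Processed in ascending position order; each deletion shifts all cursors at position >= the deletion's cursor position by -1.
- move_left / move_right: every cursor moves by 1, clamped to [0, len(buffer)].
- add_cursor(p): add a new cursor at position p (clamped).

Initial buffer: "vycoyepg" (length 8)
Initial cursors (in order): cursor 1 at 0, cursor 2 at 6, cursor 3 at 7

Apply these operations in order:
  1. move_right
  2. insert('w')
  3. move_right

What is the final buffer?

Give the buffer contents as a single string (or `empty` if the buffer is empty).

After op 1 (move_right): buffer="vycoyepg" (len 8), cursors c1@1 c2@7 c3@8, authorship ........
After op 2 (insert('w')): buffer="vwycoyepwgw" (len 11), cursors c1@2 c2@9 c3@11, authorship .1......2.3
After op 3 (move_right): buffer="vwycoyepwgw" (len 11), cursors c1@3 c2@10 c3@11, authorship .1......2.3

Answer: vwycoyepwgw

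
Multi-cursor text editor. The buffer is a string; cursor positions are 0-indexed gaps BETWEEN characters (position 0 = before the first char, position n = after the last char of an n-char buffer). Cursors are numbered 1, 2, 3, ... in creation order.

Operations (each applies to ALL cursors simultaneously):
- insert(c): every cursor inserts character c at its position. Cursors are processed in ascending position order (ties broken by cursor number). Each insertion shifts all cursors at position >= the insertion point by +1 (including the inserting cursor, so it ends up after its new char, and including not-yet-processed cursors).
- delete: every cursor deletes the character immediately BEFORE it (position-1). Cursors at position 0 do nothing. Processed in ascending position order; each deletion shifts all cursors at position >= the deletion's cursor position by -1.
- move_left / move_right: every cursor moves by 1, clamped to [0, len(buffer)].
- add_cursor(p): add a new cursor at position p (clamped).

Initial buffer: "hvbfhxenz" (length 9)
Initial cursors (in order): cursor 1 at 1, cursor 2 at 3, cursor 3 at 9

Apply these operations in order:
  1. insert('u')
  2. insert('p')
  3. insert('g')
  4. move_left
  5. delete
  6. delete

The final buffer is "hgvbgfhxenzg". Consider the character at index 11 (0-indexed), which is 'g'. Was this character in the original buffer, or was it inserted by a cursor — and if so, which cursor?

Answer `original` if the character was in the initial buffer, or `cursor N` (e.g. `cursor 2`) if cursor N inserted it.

Answer: cursor 3

Derivation:
After op 1 (insert('u')): buffer="huvbufhxenzu" (len 12), cursors c1@2 c2@5 c3@12, authorship .1..2......3
After op 2 (insert('p')): buffer="hupvbupfhxenzup" (len 15), cursors c1@3 c2@7 c3@15, authorship .11..22......33
After op 3 (insert('g')): buffer="hupgvbupgfhxenzupg" (len 18), cursors c1@4 c2@9 c3@18, authorship .111..222......333
After op 4 (move_left): buffer="hupgvbupgfhxenzupg" (len 18), cursors c1@3 c2@8 c3@17, authorship .111..222......333
After op 5 (delete): buffer="hugvbugfhxenzug" (len 15), cursors c1@2 c2@6 c3@14, authorship .11..22......33
After op 6 (delete): buffer="hgvbgfhxenzg" (len 12), cursors c1@1 c2@4 c3@11, authorship .1..2......3
Authorship (.=original, N=cursor N): . 1 . . 2 . . . . . . 3
Index 11: author = 3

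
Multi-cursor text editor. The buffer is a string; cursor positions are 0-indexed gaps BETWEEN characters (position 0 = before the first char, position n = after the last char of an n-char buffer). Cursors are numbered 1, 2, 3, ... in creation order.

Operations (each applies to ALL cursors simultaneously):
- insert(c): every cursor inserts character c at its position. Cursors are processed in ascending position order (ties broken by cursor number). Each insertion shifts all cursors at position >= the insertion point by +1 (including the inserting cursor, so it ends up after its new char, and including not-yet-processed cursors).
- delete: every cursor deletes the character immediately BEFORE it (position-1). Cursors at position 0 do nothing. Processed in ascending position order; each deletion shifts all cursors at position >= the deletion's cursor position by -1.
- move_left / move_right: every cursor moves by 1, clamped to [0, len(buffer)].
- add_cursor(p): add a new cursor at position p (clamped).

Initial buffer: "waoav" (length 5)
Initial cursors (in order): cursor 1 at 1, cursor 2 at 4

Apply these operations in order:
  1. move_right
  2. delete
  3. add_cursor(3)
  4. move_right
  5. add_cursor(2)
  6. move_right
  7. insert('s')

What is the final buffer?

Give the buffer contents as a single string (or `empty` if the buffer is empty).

Answer: woassss

Derivation:
After op 1 (move_right): buffer="waoav" (len 5), cursors c1@2 c2@5, authorship .....
After op 2 (delete): buffer="woa" (len 3), cursors c1@1 c2@3, authorship ...
After op 3 (add_cursor(3)): buffer="woa" (len 3), cursors c1@1 c2@3 c3@3, authorship ...
After op 4 (move_right): buffer="woa" (len 3), cursors c1@2 c2@3 c3@3, authorship ...
After op 5 (add_cursor(2)): buffer="woa" (len 3), cursors c1@2 c4@2 c2@3 c3@3, authorship ...
After op 6 (move_right): buffer="woa" (len 3), cursors c1@3 c2@3 c3@3 c4@3, authorship ...
After op 7 (insert('s')): buffer="woassss" (len 7), cursors c1@7 c2@7 c3@7 c4@7, authorship ...1234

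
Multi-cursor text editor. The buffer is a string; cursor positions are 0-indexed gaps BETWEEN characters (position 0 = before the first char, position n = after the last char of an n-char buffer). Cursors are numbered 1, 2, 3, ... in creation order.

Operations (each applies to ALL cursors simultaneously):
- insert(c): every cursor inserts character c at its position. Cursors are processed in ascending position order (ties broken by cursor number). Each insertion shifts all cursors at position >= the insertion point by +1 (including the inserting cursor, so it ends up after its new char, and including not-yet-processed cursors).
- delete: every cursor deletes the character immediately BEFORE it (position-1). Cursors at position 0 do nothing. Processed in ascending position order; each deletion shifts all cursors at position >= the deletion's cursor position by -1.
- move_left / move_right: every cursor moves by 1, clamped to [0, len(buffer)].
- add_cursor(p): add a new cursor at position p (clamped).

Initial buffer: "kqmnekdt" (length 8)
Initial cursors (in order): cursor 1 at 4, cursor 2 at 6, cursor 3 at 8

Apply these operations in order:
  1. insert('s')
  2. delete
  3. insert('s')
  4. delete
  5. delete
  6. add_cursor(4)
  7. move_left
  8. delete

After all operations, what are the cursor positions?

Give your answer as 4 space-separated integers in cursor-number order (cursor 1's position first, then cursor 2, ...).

After op 1 (insert('s')): buffer="kqmnseksdts" (len 11), cursors c1@5 c2@8 c3@11, authorship ....1..2..3
After op 2 (delete): buffer="kqmnekdt" (len 8), cursors c1@4 c2@6 c3@8, authorship ........
After op 3 (insert('s')): buffer="kqmnseksdts" (len 11), cursors c1@5 c2@8 c3@11, authorship ....1..2..3
After op 4 (delete): buffer="kqmnekdt" (len 8), cursors c1@4 c2@6 c3@8, authorship ........
After op 5 (delete): buffer="kqmed" (len 5), cursors c1@3 c2@4 c3@5, authorship .....
After op 6 (add_cursor(4)): buffer="kqmed" (len 5), cursors c1@3 c2@4 c4@4 c3@5, authorship .....
After op 7 (move_left): buffer="kqmed" (len 5), cursors c1@2 c2@3 c4@3 c3@4, authorship .....
After op 8 (delete): buffer="d" (len 1), cursors c1@0 c2@0 c3@0 c4@0, authorship .

Answer: 0 0 0 0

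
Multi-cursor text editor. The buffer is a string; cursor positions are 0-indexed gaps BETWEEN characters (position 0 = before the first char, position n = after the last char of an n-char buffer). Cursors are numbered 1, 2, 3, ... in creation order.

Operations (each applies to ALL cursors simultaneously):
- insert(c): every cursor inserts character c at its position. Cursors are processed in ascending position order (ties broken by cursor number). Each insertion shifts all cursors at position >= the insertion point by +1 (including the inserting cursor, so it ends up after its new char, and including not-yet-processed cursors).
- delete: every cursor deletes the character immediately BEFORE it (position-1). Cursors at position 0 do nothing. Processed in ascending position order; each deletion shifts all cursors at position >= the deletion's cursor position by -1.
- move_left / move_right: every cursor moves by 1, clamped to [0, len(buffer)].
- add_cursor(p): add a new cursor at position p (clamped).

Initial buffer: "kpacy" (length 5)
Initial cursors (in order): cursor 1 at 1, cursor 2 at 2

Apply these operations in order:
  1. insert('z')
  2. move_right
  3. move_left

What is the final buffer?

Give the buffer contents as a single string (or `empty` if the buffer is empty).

Answer: kzpzacy

Derivation:
After op 1 (insert('z')): buffer="kzpzacy" (len 7), cursors c1@2 c2@4, authorship .1.2...
After op 2 (move_right): buffer="kzpzacy" (len 7), cursors c1@3 c2@5, authorship .1.2...
After op 3 (move_left): buffer="kzpzacy" (len 7), cursors c1@2 c2@4, authorship .1.2...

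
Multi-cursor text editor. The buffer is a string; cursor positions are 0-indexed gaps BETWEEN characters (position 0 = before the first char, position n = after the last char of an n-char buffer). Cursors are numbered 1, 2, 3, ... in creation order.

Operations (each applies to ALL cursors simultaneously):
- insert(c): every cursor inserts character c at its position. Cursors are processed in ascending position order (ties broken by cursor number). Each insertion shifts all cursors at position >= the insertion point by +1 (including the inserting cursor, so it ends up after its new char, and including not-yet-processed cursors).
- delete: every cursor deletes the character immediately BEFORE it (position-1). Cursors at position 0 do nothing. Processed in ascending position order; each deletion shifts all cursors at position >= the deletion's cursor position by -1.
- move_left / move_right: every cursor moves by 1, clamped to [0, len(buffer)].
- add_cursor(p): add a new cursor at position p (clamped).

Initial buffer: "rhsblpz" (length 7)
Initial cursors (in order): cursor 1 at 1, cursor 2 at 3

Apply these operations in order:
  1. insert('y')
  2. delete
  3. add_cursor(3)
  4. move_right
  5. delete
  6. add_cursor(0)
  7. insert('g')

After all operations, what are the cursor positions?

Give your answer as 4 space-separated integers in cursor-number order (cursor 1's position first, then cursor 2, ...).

Answer: 5 5 5 1

Derivation:
After op 1 (insert('y')): buffer="ryhsyblpz" (len 9), cursors c1@2 c2@5, authorship .1..2....
After op 2 (delete): buffer="rhsblpz" (len 7), cursors c1@1 c2@3, authorship .......
After op 3 (add_cursor(3)): buffer="rhsblpz" (len 7), cursors c1@1 c2@3 c3@3, authorship .......
After op 4 (move_right): buffer="rhsblpz" (len 7), cursors c1@2 c2@4 c3@4, authorship .......
After op 5 (delete): buffer="rlpz" (len 4), cursors c1@1 c2@1 c3@1, authorship ....
After op 6 (add_cursor(0)): buffer="rlpz" (len 4), cursors c4@0 c1@1 c2@1 c3@1, authorship ....
After op 7 (insert('g')): buffer="grggglpz" (len 8), cursors c4@1 c1@5 c2@5 c3@5, authorship 4.123...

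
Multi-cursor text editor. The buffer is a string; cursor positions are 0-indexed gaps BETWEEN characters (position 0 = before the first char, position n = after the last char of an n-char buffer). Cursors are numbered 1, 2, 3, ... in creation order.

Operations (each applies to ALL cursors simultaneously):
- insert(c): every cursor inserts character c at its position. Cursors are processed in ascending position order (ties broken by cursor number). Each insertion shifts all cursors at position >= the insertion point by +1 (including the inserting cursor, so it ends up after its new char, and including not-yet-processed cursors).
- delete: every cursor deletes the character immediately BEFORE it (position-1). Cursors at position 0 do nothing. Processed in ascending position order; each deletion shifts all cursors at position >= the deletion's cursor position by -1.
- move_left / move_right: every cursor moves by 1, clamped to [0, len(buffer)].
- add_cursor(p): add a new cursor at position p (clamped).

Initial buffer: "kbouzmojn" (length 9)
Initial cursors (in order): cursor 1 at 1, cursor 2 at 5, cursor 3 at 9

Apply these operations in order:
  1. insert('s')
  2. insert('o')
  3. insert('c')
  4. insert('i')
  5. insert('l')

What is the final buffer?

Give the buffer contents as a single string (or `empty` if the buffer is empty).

Answer: ksocilbouzsocilmojnsocil

Derivation:
After op 1 (insert('s')): buffer="ksbouzsmojns" (len 12), cursors c1@2 c2@7 c3@12, authorship .1....2....3
After op 2 (insert('o')): buffer="ksobouzsomojnso" (len 15), cursors c1@3 c2@9 c3@15, authorship .11....22....33
After op 3 (insert('c')): buffer="ksocbouzsocmojnsoc" (len 18), cursors c1@4 c2@11 c3@18, authorship .111....222....333
After op 4 (insert('i')): buffer="ksocibouzsocimojnsoci" (len 21), cursors c1@5 c2@13 c3@21, authorship .1111....2222....3333
After op 5 (insert('l')): buffer="ksocilbouzsocilmojnsocil" (len 24), cursors c1@6 c2@15 c3@24, authorship .11111....22222....33333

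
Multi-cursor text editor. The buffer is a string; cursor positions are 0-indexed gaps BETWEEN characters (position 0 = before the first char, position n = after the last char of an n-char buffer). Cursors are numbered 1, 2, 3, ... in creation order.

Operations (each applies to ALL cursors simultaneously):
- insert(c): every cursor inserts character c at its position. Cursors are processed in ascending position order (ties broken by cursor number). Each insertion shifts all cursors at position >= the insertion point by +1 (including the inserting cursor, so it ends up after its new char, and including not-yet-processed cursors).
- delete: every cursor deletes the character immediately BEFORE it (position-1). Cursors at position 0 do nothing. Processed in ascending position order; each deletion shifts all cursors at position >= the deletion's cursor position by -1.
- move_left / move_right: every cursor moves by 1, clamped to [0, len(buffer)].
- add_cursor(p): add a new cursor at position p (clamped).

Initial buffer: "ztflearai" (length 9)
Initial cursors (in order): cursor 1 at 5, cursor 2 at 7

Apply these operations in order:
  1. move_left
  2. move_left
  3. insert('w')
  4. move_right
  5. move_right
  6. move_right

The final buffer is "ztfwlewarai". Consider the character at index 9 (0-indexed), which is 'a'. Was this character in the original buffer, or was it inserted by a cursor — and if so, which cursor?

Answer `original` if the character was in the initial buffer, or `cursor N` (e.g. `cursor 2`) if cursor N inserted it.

After op 1 (move_left): buffer="ztflearai" (len 9), cursors c1@4 c2@6, authorship .........
After op 2 (move_left): buffer="ztflearai" (len 9), cursors c1@3 c2@5, authorship .........
After op 3 (insert('w')): buffer="ztfwlewarai" (len 11), cursors c1@4 c2@7, authorship ...1..2....
After op 4 (move_right): buffer="ztfwlewarai" (len 11), cursors c1@5 c2@8, authorship ...1..2....
After op 5 (move_right): buffer="ztfwlewarai" (len 11), cursors c1@6 c2@9, authorship ...1..2....
After op 6 (move_right): buffer="ztfwlewarai" (len 11), cursors c1@7 c2@10, authorship ...1..2....
Authorship (.=original, N=cursor N): . . . 1 . . 2 . . . .
Index 9: author = original

Answer: original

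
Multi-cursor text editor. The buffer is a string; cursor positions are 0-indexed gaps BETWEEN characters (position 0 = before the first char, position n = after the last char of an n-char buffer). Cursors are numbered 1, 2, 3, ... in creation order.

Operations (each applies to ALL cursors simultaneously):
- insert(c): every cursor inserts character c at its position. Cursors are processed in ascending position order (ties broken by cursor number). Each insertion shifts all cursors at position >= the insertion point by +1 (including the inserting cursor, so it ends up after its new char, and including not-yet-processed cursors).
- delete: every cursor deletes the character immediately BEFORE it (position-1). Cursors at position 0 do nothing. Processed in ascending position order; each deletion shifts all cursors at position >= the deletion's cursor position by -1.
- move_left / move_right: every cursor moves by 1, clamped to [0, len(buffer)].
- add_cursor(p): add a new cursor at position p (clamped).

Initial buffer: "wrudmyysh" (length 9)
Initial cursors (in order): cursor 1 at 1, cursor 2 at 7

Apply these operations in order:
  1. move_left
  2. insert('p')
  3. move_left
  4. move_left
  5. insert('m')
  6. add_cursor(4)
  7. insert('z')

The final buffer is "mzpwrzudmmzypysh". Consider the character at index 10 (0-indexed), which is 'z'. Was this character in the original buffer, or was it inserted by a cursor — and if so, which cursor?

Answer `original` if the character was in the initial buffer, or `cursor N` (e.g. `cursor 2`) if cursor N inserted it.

After op 1 (move_left): buffer="wrudmyysh" (len 9), cursors c1@0 c2@6, authorship .........
After op 2 (insert('p')): buffer="pwrudmypysh" (len 11), cursors c1@1 c2@8, authorship 1......2...
After op 3 (move_left): buffer="pwrudmypysh" (len 11), cursors c1@0 c2@7, authorship 1......2...
After op 4 (move_left): buffer="pwrudmypysh" (len 11), cursors c1@0 c2@6, authorship 1......2...
After op 5 (insert('m')): buffer="mpwrudmmypysh" (len 13), cursors c1@1 c2@8, authorship 11.....2.2...
After op 6 (add_cursor(4)): buffer="mpwrudmmypysh" (len 13), cursors c1@1 c3@4 c2@8, authorship 11.....2.2...
After op 7 (insert('z')): buffer="mzpwrzudmmzypysh" (len 16), cursors c1@2 c3@6 c2@11, authorship 111..3...22.2...
Authorship (.=original, N=cursor N): 1 1 1 . . 3 . . . 2 2 . 2 . . .
Index 10: author = 2

Answer: cursor 2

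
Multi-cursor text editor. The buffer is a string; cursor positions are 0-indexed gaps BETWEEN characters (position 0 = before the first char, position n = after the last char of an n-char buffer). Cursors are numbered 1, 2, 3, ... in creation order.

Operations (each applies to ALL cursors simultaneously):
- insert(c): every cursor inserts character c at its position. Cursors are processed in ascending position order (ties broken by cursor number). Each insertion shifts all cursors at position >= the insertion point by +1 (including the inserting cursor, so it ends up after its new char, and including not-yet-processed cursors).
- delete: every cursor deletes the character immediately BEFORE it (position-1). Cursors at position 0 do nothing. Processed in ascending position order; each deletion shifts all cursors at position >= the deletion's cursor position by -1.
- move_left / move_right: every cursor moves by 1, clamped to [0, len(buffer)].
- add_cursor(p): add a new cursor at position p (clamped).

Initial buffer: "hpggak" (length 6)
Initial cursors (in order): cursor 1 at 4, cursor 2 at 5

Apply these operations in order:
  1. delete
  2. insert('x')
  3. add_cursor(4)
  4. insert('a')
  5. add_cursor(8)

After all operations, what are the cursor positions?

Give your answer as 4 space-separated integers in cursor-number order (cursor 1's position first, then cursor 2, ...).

Answer: 8 8 5 8

Derivation:
After op 1 (delete): buffer="hpgk" (len 4), cursors c1@3 c2@3, authorship ....
After op 2 (insert('x')): buffer="hpgxxk" (len 6), cursors c1@5 c2@5, authorship ...12.
After op 3 (add_cursor(4)): buffer="hpgxxk" (len 6), cursors c3@4 c1@5 c2@5, authorship ...12.
After op 4 (insert('a')): buffer="hpgxaxaak" (len 9), cursors c3@5 c1@8 c2@8, authorship ...13212.
After op 5 (add_cursor(8)): buffer="hpgxaxaak" (len 9), cursors c3@5 c1@8 c2@8 c4@8, authorship ...13212.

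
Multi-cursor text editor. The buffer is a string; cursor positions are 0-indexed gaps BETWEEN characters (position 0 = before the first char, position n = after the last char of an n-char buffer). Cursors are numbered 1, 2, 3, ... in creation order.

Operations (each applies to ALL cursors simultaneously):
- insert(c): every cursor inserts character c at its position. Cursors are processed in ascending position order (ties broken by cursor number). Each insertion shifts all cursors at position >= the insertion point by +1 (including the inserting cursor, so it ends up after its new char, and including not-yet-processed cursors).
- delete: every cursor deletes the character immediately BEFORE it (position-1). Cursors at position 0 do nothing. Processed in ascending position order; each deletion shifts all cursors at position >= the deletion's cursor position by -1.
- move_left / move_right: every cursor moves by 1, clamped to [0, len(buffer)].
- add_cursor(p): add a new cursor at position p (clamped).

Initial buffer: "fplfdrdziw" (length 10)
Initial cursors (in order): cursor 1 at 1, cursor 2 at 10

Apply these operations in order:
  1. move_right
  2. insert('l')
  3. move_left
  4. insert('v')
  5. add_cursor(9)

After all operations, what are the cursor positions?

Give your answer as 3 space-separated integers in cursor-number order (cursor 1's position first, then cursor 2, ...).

Answer: 3 13 9

Derivation:
After op 1 (move_right): buffer="fplfdrdziw" (len 10), cursors c1@2 c2@10, authorship ..........
After op 2 (insert('l')): buffer="fpllfdrdziwl" (len 12), cursors c1@3 c2@12, authorship ..1........2
After op 3 (move_left): buffer="fpllfdrdziwl" (len 12), cursors c1@2 c2@11, authorship ..1........2
After op 4 (insert('v')): buffer="fpvllfdrdziwvl" (len 14), cursors c1@3 c2@13, authorship ..11........22
After op 5 (add_cursor(9)): buffer="fpvllfdrdziwvl" (len 14), cursors c1@3 c3@9 c2@13, authorship ..11........22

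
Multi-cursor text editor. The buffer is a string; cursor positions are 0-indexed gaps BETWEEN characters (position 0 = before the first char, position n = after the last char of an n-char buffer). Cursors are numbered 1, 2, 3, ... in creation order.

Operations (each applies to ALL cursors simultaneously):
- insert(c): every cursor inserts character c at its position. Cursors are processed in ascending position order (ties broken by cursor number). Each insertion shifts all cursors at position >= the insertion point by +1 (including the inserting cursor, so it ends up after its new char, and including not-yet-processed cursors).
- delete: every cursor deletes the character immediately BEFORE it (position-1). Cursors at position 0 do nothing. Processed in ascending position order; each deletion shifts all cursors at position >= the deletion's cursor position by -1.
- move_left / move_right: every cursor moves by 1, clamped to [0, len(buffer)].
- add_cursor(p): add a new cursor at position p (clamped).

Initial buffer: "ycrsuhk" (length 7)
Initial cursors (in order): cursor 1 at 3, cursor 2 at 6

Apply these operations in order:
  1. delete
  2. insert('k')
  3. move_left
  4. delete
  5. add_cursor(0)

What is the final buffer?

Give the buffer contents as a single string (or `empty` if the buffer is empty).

Answer: ykskk

Derivation:
After op 1 (delete): buffer="ycsuk" (len 5), cursors c1@2 c2@4, authorship .....
After op 2 (insert('k')): buffer="ycksukk" (len 7), cursors c1@3 c2@6, authorship ..1..2.
After op 3 (move_left): buffer="ycksukk" (len 7), cursors c1@2 c2@5, authorship ..1..2.
After op 4 (delete): buffer="ykskk" (len 5), cursors c1@1 c2@3, authorship .1.2.
After op 5 (add_cursor(0)): buffer="ykskk" (len 5), cursors c3@0 c1@1 c2@3, authorship .1.2.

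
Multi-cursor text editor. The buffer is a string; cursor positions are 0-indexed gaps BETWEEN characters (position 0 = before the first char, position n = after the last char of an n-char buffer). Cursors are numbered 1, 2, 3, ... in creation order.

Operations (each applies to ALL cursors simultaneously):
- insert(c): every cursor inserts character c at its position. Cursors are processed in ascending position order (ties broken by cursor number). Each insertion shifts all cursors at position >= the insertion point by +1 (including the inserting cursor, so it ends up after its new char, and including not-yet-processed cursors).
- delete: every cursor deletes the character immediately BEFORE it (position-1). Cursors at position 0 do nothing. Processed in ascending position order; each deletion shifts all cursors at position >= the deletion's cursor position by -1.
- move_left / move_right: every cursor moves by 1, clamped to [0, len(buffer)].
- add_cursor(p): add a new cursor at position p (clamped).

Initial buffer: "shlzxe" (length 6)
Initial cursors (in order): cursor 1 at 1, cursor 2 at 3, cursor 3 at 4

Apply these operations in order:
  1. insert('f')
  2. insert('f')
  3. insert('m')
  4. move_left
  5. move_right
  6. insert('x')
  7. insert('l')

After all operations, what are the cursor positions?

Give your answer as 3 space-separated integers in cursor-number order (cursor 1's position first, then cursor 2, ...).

Answer: 6 13 19

Derivation:
After op 1 (insert('f')): buffer="sfhlfzfxe" (len 9), cursors c1@2 c2@5 c3@7, authorship .1..2.3..
After op 2 (insert('f')): buffer="sffhlffzffxe" (len 12), cursors c1@3 c2@7 c3@10, authorship .11..22.33..
After op 3 (insert('m')): buffer="sffmhlffmzffmxe" (len 15), cursors c1@4 c2@9 c3@13, authorship .111..222.333..
After op 4 (move_left): buffer="sffmhlffmzffmxe" (len 15), cursors c1@3 c2@8 c3@12, authorship .111..222.333..
After op 5 (move_right): buffer="sffmhlffmzffmxe" (len 15), cursors c1@4 c2@9 c3@13, authorship .111..222.333..
After op 6 (insert('x')): buffer="sffmxhlffmxzffmxxe" (len 18), cursors c1@5 c2@11 c3@16, authorship .1111..2222.3333..
After op 7 (insert('l')): buffer="sffmxlhlffmxlzffmxlxe" (len 21), cursors c1@6 c2@13 c3@19, authorship .11111..22222.33333..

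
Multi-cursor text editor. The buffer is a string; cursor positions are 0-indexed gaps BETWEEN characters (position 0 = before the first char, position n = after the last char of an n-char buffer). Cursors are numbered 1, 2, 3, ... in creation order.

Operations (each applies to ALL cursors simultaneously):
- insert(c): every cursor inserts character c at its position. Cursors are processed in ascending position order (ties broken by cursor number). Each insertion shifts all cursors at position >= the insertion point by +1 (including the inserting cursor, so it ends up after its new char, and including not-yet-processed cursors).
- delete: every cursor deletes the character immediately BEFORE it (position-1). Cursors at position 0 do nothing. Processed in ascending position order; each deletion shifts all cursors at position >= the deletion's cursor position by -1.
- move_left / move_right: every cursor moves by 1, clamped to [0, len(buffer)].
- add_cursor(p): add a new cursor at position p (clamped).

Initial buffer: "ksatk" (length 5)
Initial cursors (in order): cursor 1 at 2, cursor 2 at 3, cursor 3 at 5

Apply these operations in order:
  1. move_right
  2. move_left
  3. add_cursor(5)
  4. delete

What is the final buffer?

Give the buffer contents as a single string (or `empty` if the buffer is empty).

Answer: k

Derivation:
After op 1 (move_right): buffer="ksatk" (len 5), cursors c1@3 c2@4 c3@5, authorship .....
After op 2 (move_left): buffer="ksatk" (len 5), cursors c1@2 c2@3 c3@4, authorship .....
After op 3 (add_cursor(5)): buffer="ksatk" (len 5), cursors c1@2 c2@3 c3@4 c4@5, authorship .....
After op 4 (delete): buffer="k" (len 1), cursors c1@1 c2@1 c3@1 c4@1, authorship .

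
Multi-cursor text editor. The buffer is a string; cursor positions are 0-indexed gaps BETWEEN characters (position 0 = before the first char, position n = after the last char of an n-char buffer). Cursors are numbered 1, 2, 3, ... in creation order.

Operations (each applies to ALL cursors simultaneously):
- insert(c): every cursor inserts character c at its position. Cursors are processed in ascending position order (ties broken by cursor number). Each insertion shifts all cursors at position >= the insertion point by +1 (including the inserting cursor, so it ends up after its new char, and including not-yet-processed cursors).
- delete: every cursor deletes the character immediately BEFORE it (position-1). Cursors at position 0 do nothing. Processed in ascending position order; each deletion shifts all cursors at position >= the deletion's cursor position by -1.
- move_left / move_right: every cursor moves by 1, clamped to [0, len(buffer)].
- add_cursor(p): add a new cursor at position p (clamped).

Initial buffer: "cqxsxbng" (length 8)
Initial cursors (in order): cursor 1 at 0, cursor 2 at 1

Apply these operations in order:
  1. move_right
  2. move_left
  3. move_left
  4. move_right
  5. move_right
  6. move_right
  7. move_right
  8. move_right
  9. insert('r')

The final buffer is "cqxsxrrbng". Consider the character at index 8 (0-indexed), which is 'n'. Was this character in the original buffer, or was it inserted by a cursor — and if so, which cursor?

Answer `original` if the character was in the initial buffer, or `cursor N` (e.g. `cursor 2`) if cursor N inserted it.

After op 1 (move_right): buffer="cqxsxbng" (len 8), cursors c1@1 c2@2, authorship ........
After op 2 (move_left): buffer="cqxsxbng" (len 8), cursors c1@0 c2@1, authorship ........
After op 3 (move_left): buffer="cqxsxbng" (len 8), cursors c1@0 c2@0, authorship ........
After op 4 (move_right): buffer="cqxsxbng" (len 8), cursors c1@1 c2@1, authorship ........
After op 5 (move_right): buffer="cqxsxbng" (len 8), cursors c1@2 c2@2, authorship ........
After op 6 (move_right): buffer="cqxsxbng" (len 8), cursors c1@3 c2@3, authorship ........
After op 7 (move_right): buffer="cqxsxbng" (len 8), cursors c1@4 c2@4, authorship ........
After op 8 (move_right): buffer="cqxsxbng" (len 8), cursors c1@5 c2@5, authorship ........
After op 9 (insert('r')): buffer="cqxsxrrbng" (len 10), cursors c1@7 c2@7, authorship .....12...
Authorship (.=original, N=cursor N): . . . . . 1 2 . . .
Index 8: author = original

Answer: original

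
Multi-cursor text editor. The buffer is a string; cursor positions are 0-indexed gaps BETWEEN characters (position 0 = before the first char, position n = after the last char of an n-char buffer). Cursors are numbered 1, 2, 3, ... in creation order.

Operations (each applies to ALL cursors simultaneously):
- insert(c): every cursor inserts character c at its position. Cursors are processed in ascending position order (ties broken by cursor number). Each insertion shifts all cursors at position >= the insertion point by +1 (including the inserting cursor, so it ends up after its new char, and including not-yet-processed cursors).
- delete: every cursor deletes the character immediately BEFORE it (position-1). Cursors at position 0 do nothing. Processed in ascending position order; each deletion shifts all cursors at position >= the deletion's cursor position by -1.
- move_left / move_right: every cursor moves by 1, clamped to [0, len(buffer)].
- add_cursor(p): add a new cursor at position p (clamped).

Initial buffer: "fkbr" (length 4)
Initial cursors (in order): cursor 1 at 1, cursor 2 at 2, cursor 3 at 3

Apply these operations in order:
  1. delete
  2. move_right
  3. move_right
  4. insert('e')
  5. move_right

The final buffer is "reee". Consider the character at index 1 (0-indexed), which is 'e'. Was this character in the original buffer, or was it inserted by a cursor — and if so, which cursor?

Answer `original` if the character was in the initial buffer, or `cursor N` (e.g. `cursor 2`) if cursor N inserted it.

After op 1 (delete): buffer="r" (len 1), cursors c1@0 c2@0 c3@0, authorship .
After op 2 (move_right): buffer="r" (len 1), cursors c1@1 c2@1 c3@1, authorship .
After op 3 (move_right): buffer="r" (len 1), cursors c1@1 c2@1 c3@1, authorship .
After op 4 (insert('e')): buffer="reee" (len 4), cursors c1@4 c2@4 c3@4, authorship .123
After op 5 (move_right): buffer="reee" (len 4), cursors c1@4 c2@4 c3@4, authorship .123
Authorship (.=original, N=cursor N): . 1 2 3
Index 1: author = 1

Answer: cursor 1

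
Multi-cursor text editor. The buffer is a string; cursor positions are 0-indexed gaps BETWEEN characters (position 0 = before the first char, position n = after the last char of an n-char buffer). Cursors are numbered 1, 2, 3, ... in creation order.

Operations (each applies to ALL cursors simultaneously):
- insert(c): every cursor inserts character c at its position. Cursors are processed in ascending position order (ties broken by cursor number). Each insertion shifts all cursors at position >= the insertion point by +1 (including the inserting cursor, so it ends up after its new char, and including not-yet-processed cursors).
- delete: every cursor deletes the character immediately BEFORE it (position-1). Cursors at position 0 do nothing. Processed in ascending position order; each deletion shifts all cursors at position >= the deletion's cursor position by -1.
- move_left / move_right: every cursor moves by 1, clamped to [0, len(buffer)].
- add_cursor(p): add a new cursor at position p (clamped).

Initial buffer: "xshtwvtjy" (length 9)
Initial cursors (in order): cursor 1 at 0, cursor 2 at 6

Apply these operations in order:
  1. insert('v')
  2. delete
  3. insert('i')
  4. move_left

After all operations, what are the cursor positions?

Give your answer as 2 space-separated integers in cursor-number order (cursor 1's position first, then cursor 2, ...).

After op 1 (insert('v')): buffer="vxshtwvvtjy" (len 11), cursors c1@1 c2@8, authorship 1......2...
After op 2 (delete): buffer="xshtwvtjy" (len 9), cursors c1@0 c2@6, authorship .........
After op 3 (insert('i')): buffer="ixshtwvitjy" (len 11), cursors c1@1 c2@8, authorship 1......2...
After op 4 (move_left): buffer="ixshtwvitjy" (len 11), cursors c1@0 c2@7, authorship 1......2...

Answer: 0 7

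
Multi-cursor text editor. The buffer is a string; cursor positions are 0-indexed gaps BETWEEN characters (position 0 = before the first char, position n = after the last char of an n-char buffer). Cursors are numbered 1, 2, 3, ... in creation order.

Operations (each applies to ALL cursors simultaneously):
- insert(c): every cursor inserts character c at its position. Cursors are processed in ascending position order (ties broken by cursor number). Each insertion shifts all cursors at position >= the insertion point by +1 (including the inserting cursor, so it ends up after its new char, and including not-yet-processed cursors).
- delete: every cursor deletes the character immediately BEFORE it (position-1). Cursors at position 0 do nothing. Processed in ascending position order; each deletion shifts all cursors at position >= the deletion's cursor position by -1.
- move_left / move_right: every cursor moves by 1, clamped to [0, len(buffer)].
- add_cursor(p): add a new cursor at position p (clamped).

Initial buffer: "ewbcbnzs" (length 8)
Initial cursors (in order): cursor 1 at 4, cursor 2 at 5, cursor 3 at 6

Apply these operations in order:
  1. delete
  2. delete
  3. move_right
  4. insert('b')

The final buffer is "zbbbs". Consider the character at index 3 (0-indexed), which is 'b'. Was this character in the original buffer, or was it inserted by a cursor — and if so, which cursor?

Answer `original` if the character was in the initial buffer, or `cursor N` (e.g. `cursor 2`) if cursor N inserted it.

After op 1 (delete): buffer="ewbzs" (len 5), cursors c1@3 c2@3 c3@3, authorship .....
After op 2 (delete): buffer="zs" (len 2), cursors c1@0 c2@0 c3@0, authorship ..
After op 3 (move_right): buffer="zs" (len 2), cursors c1@1 c2@1 c3@1, authorship ..
After op 4 (insert('b')): buffer="zbbbs" (len 5), cursors c1@4 c2@4 c3@4, authorship .123.
Authorship (.=original, N=cursor N): . 1 2 3 .
Index 3: author = 3

Answer: cursor 3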